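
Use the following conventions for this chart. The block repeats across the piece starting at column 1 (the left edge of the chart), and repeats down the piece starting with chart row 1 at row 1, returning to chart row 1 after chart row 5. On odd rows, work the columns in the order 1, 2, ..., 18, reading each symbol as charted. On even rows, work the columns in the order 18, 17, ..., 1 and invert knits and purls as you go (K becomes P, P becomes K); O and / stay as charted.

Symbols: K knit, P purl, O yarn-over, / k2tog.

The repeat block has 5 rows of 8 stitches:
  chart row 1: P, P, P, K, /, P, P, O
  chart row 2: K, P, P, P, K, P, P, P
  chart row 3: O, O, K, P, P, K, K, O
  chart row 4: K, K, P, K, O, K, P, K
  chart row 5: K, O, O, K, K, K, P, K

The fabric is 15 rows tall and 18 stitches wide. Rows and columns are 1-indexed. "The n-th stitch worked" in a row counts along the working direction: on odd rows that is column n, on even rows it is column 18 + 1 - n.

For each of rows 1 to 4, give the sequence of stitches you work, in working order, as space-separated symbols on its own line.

Row 1: chart row 1, RS - tile across columns 1-18 and work as-is.
Row 2: chart row 2, WS - tiled (columns 1-18): K P P P K P P P K P P P K P P P K P; work from column 18 back to 1 with K<->P swapped.
Row 3: chart row 3, RS - tile across columns 1-18 and work as-is.
Row 4: chart row 4, WS - tiled (columns 1-18): K K P K O K P K K K P K O K P K K K; work from column 18 back to 1 with K<->P swapped.

== ROWS AS WORKED ==
P P P K / P P O P P P K / P P O P P
K P K K K P K K K P K K K P K K K P
O O K P P K K O O O K P P K K O O O
P P P K P O P K P P P K P O P K P P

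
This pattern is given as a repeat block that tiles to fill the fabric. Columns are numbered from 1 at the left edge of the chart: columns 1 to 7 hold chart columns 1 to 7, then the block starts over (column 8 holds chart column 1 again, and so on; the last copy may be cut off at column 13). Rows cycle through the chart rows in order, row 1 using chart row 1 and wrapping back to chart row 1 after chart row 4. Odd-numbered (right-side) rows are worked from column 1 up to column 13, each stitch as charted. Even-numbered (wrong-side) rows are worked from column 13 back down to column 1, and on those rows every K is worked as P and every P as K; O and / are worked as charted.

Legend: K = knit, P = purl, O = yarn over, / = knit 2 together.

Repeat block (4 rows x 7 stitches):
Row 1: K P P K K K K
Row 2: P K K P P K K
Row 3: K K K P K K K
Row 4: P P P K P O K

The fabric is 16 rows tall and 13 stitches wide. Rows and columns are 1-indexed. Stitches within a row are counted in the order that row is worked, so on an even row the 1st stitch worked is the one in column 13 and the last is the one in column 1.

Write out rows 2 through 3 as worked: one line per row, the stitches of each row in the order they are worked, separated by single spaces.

Row 2: chart row 2, WS - tiled (columns 1-13): P K K P P K K P K K P P K; work from column 13 back to 1 with K<->P swapped.
Row 3: chart row 3, RS - tile across columns 1-13 and work as-is.

Rows as worked:
P K K P P K P P K K P P K
K K K P K K K K K K P K K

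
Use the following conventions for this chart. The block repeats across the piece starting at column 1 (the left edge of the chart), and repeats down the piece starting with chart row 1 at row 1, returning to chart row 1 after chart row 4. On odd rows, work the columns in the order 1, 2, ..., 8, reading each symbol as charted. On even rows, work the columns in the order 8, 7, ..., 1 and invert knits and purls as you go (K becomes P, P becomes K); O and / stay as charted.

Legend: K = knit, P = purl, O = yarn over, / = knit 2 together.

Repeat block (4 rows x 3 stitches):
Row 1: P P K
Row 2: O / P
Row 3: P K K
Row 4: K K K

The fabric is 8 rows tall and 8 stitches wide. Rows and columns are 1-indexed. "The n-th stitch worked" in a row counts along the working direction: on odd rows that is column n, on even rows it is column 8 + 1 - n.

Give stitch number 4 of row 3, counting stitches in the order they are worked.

Row 3 uses chart row ((3-1) mod 4)+1 = 3. Row 3 is odd, so RS.
Chart row 3 tiled across columns 1-8: P K K P K K P K
RS row: no reversal, no swap; stitch n worked = column n.
Stitch 4 in working order -> P

== STITCH ==
P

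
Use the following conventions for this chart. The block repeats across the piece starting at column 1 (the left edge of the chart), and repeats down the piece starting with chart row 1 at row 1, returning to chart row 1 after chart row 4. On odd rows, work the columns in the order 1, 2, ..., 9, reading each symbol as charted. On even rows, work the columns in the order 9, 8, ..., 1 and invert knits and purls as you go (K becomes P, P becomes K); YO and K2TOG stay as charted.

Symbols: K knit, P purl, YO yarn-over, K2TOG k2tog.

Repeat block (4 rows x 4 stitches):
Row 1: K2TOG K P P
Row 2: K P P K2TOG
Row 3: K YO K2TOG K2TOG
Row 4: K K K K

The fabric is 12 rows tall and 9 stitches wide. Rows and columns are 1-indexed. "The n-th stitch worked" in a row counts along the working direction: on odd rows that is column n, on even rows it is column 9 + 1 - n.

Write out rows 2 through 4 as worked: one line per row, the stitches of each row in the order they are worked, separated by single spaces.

Row 2: chart row 2, WS - tiled (columns 1-9): K P P K2TOG K P P K2TOG K; work from column 9 back to 1 with K<->P swapped.
Row 3: chart row 3, RS - tile across columns 1-9 and work as-is.
Row 4: chart row 4, WS - tiled (columns 1-9): K K K K K K K K K; work from column 9 back to 1 with K<->P swapped.

== ROWS AS WORKED ==
P K2TOG K K P K2TOG K K P
K YO K2TOG K2TOG K YO K2TOG K2TOG K
P P P P P P P P P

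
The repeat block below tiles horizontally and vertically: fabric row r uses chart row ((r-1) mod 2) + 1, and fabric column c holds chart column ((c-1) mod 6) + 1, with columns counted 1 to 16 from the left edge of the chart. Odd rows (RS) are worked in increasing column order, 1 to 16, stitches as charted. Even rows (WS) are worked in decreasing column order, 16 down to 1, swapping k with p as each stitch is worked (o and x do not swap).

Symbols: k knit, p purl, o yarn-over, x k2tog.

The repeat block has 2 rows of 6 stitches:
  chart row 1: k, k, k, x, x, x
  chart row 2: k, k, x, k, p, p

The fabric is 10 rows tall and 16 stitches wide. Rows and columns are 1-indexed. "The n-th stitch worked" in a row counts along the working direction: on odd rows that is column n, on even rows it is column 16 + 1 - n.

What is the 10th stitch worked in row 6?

Result:
p

Derivation:
Row 6: (6-1) mod 2 = 1, so use chart row 2. Even row -> WS.
Chart row 2 tiled across columns 1-16: k k x k p p k k x k p p k k x k
Wrong side: read the tiled row from column 16 down to 1 and exchange k with p (leave o, x).
Row 6 as worked: p x p p k k p x p p k k p x p p
The 10th stitch worked is p.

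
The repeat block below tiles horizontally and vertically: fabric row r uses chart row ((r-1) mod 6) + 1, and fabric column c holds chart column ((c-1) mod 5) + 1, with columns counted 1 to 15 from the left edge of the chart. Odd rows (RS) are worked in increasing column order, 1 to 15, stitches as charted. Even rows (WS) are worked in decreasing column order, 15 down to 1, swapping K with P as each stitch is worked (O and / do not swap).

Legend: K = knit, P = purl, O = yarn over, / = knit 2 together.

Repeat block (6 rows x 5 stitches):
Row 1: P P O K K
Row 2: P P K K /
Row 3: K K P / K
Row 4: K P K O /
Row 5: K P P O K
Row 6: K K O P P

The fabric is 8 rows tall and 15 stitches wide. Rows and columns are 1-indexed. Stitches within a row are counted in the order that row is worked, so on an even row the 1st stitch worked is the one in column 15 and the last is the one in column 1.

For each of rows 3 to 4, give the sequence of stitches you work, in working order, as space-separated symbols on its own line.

Row 3: chart row 3, RS - tile across columns 1-15 and work as-is.
Row 4: chart row 4, WS - tiled (columns 1-15): K P K O / K P K O / K P K O /; work from column 15 back to 1 with K<->P swapped.

== ROWS AS WORKED ==
K K P / K K K P / K K K P / K
/ O P K P / O P K P / O P K P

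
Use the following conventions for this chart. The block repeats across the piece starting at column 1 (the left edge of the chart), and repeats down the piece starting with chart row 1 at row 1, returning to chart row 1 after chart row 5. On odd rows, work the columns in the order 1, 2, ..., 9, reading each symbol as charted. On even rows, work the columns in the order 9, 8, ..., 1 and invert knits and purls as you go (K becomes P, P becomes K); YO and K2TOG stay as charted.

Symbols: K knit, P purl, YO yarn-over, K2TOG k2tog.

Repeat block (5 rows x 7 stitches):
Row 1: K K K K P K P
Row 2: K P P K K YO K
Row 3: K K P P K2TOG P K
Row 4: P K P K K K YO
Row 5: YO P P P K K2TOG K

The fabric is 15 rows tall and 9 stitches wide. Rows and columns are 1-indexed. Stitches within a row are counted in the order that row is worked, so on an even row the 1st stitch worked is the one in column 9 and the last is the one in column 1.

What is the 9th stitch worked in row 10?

Result:
YO

Derivation:
Row 10 uses chart row ((10-1) mod 5)+1 = 5. Row 10 is even, so WS.
Chart row 5 tiled across columns 1-9: YO P P P K K2TOG K YO P
WS row: flip the tiled sequence (start at column 9) and apply K<->P; YO and K2TOG stay.
Row 10 as worked: K YO P K2TOG P K K K YO
Stitch 9 in working order -> YO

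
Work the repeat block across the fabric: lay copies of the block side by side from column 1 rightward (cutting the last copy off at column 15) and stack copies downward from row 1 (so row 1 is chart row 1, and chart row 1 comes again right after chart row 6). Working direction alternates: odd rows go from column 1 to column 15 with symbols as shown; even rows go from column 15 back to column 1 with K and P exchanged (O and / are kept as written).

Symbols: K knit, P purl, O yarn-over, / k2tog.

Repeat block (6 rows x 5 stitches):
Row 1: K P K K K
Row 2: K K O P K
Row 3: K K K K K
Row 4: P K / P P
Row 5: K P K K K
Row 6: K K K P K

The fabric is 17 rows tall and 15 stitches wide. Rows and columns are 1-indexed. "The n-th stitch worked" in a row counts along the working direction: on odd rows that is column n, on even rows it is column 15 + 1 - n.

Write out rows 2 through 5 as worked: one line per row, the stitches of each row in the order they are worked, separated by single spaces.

Row 2: chart row 2, WS - tiled (columns 1-15): K K O P K K K O P K K K O P K; work from column 15 back to 1 with K<->P swapped.
Row 3: chart row 3, RS - tile across columns 1-15 and work as-is.
Row 4: chart row 4, WS - tiled (columns 1-15): P K / P P P K / P P P K / P P; work from column 15 back to 1 with K<->P swapped.
Row 5: chart row 5, RS - tile across columns 1-15 and work as-is.

== ROWS AS WORKED ==
P K O P P P K O P P P K O P P
K K K K K K K K K K K K K K K
K K / P K K K / P K K K / P K
K P K K K K P K K K K P K K K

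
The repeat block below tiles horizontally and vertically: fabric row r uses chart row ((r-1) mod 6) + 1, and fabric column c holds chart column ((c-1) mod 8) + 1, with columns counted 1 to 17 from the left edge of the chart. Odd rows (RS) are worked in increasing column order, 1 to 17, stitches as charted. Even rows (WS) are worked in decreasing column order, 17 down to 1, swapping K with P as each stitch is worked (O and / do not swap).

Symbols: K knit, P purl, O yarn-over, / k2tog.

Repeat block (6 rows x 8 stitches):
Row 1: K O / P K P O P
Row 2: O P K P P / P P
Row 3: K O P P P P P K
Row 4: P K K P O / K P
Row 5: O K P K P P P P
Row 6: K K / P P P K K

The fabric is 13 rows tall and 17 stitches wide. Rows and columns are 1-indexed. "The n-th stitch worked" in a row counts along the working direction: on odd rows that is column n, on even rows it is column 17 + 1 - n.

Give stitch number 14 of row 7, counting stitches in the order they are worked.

Result:
P

Derivation:
Row 7 uses chart row ((7-1) mod 6)+1 = 1. Row 7 is odd, so RS.
Chart row 1 tiled across columns 1-17: K O / P K P O P K O / P K P O P K
RS row: no reversal, no swap; stitch n worked = column n.
Stitch 14 in working order -> P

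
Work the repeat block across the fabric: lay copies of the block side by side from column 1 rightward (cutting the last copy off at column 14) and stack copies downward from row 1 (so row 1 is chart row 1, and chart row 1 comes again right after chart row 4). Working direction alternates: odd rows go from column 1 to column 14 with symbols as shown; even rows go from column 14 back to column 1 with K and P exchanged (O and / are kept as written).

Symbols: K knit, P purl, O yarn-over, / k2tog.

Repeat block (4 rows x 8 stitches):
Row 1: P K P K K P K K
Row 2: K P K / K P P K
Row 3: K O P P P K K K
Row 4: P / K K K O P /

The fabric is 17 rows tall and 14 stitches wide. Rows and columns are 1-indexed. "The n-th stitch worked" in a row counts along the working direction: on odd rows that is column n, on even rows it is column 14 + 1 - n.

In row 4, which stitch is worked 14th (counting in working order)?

Row 4: (4-1) mod 4 = 3, so use chart row 4. Even row -> WS.
Chart row 4 tiled across columns 1-14: P / K K K O P / P / K K K O
Wrong side: read the tiled row from column 14 down to 1 and exchange K with P (leave O, /).
Row 4 as worked: O P P P / K / K O P P P / K
Stitch 14 in working order -> K

Result:
K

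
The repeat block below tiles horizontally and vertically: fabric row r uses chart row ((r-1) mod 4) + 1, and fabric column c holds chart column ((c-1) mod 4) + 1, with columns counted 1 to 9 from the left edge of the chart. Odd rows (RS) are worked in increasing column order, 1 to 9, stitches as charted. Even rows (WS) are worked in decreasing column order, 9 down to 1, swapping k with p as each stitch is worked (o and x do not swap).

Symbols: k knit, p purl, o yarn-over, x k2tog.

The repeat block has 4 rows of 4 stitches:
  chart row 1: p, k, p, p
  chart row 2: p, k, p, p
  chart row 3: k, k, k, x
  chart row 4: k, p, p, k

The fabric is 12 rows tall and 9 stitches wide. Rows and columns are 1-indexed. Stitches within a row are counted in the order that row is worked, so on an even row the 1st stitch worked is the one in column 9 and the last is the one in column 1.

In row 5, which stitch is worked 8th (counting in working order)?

Result:
p

Derivation:
For row 5: chart row = ((5-1) mod 4) + 1 = 1; this is a RS (odd) row.
Chart row 1 tiled across columns 1-9: p k p p p k p p p
RS row: no reversal, no swap; stitch n worked = column n.
Stitch 8 in working order -> p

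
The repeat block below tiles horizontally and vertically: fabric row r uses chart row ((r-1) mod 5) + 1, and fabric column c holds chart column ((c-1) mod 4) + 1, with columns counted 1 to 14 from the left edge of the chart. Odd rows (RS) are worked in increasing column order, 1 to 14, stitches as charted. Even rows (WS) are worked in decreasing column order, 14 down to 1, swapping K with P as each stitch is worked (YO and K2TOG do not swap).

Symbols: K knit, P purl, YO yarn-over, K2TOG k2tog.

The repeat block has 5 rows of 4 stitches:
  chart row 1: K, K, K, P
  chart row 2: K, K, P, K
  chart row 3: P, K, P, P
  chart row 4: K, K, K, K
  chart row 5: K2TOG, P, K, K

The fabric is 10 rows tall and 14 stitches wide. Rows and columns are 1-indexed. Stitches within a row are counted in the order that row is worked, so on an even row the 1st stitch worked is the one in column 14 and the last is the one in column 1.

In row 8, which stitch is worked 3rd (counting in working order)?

Result:
K

Derivation:
Row 8: (8-1) mod 5 = 2, so use chart row 3. Even row -> WS.
Chart row 3 tiled across columns 1-14: P K P P P K P P P K P P P K
WS row: flip the tiled sequence (start at column 14) and apply K<->P; YO and K2TOG stay.
Row 8 as worked: P K K K P K K K P K K K P K
Counting 3 along the worked row gives K.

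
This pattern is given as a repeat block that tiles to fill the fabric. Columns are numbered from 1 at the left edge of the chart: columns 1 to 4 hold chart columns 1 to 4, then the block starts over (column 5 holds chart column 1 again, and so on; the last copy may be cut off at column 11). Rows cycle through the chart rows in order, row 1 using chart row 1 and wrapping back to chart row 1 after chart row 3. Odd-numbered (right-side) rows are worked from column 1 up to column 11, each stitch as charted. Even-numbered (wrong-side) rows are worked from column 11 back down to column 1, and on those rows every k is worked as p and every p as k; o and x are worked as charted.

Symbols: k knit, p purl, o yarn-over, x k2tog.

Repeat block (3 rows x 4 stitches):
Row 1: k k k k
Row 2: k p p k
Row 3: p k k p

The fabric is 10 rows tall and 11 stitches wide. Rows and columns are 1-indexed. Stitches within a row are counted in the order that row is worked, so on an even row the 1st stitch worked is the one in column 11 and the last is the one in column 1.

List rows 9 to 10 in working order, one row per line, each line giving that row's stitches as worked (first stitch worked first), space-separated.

Row 9: chart row 3, RS - tile across columns 1-11 and work as-is.
Row 10: chart row 1, WS - tiled (columns 1-11): k k k k k k k k k k k; work from column 11 back to 1 with k<->p swapped.

Rows as worked:
p k k p p k k p p k k
p p p p p p p p p p p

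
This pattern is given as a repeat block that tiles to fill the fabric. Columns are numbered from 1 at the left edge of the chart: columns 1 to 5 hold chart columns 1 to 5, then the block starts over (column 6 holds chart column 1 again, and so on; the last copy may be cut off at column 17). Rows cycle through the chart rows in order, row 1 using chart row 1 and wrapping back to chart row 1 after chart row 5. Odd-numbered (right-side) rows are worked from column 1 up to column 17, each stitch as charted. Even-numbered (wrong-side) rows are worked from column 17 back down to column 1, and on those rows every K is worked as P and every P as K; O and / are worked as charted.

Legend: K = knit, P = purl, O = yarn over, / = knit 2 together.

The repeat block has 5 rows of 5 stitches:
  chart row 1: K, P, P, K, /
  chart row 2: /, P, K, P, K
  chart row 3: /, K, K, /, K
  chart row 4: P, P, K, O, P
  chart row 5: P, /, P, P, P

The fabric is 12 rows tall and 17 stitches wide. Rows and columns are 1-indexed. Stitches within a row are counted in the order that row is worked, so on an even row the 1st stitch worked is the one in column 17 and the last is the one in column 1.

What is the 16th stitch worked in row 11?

For row 11: chart row = ((11-1) mod 5) + 1 = 1; this is a RS (odd) row.
Chart row 1 tiled across columns 1-17: K P P K / K P P K / K P P K / K P
RS row: no reversal, no swap; stitch n worked = column n.
Stitch 16 in working order -> K

Stitch:
K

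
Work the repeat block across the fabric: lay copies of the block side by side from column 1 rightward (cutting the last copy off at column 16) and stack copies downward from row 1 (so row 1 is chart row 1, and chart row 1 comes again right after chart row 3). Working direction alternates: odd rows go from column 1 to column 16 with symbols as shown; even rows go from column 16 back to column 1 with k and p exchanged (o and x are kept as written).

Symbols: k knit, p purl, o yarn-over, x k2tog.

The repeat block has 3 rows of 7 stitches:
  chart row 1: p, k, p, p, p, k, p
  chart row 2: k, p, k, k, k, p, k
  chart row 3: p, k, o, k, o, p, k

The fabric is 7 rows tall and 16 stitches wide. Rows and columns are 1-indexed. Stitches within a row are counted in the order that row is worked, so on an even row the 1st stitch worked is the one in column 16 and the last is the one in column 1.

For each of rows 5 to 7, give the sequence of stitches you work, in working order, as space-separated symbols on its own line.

== ROWS AS WORKED ==
k p k k k p k k p k k k p k k p
p k p k o p o p k p k o p o p k
p k p p p k p p k p p p k p p k

Derivation:
Row 5: chart row 2, RS - tile across columns 1-16 and work as-is.
Row 6: chart row 3, WS - tiled (columns 1-16): p k o k o p k p k o k o p k p k; work from column 16 back to 1 with k<->p swapped.
Row 7: chart row 1, RS - tile across columns 1-16 and work as-is.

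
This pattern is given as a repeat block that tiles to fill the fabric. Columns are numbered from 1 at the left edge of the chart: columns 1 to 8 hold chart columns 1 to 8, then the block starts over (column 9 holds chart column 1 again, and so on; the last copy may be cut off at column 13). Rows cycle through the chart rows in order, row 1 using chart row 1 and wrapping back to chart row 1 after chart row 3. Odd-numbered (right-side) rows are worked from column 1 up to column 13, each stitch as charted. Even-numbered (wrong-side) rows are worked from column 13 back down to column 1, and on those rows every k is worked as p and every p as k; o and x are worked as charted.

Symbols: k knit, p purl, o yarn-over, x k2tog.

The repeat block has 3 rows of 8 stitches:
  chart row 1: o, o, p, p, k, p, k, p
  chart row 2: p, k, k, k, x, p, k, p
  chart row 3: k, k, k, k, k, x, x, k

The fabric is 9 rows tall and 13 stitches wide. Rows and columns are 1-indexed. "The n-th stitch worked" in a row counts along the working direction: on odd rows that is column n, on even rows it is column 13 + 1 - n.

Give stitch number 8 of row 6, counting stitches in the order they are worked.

Stitch:
x

Derivation:
Row 6 uses chart row ((6-1) mod 3)+1 = 3. Row 6 is even, so WS.
Chart row 3 tiled across columns 1-13: k k k k k x x k k k k k k
Wrong side: read the tiled row from column 13 down to 1 and exchange k with p (leave o, x).
Row 6 as worked: p p p p p p x x p p p p p
Stitch 8 in working order -> x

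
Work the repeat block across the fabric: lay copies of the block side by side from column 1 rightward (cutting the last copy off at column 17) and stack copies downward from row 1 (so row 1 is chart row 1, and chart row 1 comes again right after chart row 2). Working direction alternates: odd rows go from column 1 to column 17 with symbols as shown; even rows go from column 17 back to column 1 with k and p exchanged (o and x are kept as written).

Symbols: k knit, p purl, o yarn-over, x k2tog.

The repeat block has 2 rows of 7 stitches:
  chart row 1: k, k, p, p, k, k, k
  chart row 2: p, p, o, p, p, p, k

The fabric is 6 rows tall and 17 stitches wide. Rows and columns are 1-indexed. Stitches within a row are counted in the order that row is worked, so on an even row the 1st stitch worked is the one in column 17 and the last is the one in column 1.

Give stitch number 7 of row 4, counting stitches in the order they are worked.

Result:
k

Derivation:
For row 4: chart row = ((4-1) mod 2) + 1 = 2; this is a WS (even) row.
Chart row 2 tiled across columns 1-17: p p o p p p k p p o p p p k p p o
WS row: flip the tiled sequence (start at column 17) and apply k<->p; o and x stay.
Row 4 as worked: o k k p k k k o k k p k k k o k k
Counting 7 along the worked row gives k.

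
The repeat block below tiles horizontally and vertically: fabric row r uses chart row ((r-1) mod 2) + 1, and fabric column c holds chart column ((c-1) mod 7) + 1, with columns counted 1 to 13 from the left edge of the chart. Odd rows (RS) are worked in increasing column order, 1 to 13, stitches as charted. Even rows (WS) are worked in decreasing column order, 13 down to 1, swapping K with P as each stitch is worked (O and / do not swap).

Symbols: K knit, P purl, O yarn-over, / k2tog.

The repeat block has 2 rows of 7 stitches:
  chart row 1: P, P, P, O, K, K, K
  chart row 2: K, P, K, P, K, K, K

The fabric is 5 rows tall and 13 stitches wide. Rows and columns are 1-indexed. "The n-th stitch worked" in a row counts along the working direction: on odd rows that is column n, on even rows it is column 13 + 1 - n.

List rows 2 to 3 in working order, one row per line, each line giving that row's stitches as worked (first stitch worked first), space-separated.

Row 2: chart row 2, WS - tiled (columns 1-13): K P K P K K K K P K P K K; work from column 13 back to 1 with K<->P swapped.
Row 3: chart row 1, RS - tile across columns 1-13 and work as-is.

== ROWS AS WORKED ==
P P K P K P P P P K P K P
P P P O K K K P P P O K K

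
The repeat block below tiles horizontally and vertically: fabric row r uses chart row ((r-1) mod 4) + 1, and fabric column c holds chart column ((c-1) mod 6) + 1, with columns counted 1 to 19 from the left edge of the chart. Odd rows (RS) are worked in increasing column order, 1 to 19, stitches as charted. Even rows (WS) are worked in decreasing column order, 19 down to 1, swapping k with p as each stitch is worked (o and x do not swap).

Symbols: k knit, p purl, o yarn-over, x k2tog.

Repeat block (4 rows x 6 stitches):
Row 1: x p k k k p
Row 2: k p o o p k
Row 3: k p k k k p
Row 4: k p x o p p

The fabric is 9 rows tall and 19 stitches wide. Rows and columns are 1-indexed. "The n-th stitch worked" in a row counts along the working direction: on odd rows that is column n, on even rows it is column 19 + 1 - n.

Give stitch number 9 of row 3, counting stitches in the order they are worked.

== STITCH ==
k

Derivation:
Row 3 uses chart row ((3-1) mod 4)+1 = 3. Row 3 is odd, so RS.
Chart row 3 tiled across columns 1-19: k p k k k p k p k k k p k p k k k p k
Right side: take the tiled row as-is (worked left to right from column 1).
Counting 9 along the worked row gives k.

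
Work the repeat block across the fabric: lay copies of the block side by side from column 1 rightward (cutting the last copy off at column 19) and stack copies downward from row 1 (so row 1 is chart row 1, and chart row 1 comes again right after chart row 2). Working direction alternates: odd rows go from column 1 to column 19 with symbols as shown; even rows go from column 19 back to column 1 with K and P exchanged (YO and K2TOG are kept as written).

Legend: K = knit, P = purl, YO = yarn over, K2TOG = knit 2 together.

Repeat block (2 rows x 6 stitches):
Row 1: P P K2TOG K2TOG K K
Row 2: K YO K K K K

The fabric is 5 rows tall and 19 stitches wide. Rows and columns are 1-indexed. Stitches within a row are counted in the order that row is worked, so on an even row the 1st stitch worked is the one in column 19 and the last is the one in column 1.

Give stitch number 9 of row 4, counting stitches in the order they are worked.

Row 4 uses chart row ((4-1) mod 2)+1 = 2. Row 4 is even, so WS.
Chart row 2 tiled across columns 1-19: K YO K K K K K YO K K K K K YO K K K K K
WS row: flip the tiled sequence (start at column 19) and apply K<->P; YO and K2TOG stay.
Row 4 as worked: P P P P P YO P P P P P YO P P P P P YO P
Stitch 9 in working order -> P

== STITCH ==
P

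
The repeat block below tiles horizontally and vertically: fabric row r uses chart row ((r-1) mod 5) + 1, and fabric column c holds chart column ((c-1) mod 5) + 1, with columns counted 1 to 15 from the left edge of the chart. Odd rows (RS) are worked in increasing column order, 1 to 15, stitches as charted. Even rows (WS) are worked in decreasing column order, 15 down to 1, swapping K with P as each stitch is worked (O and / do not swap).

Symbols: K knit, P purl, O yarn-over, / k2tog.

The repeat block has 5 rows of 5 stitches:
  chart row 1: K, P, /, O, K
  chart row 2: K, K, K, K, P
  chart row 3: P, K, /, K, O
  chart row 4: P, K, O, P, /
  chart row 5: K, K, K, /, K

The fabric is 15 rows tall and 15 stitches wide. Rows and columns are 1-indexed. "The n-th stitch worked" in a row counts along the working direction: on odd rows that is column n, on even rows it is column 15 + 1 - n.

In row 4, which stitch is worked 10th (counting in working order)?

For row 4: chart row = ((4-1) mod 5) + 1 = 4; this is a WS (even) row.
Chart row 4 tiled across columns 1-15: P K O P / P K O P / P K O P /
WS: work from column 15 back to column 1 (reverse the tiled row), swapping K<->P (O and / unchanged).
Row 4 as worked: / K O P K / K O P K / K O P K
Stitch 10 in working order -> K

Stitch:
K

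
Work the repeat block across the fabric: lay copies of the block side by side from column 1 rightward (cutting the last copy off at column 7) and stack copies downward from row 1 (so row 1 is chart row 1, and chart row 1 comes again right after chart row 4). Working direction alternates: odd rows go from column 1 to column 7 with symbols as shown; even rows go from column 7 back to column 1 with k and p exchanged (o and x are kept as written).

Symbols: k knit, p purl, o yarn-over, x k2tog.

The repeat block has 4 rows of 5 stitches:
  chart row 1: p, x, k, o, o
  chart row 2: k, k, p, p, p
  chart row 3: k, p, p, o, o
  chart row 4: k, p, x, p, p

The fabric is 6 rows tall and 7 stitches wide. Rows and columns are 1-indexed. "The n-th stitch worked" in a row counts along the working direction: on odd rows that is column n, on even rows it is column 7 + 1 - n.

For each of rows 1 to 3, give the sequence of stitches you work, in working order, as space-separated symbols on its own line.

Rows as worked:
p x k o o p x
p p k k k p p
k p p o o k p

Derivation:
Row 1: chart row 1, RS - tile across columns 1-7 and work as-is.
Row 2: chart row 2, WS - tiled (columns 1-7): k k p p p k k; work from column 7 back to 1 with k<->p swapped.
Row 3: chart row 3, RS - tile across columns 1-7 and work as-is.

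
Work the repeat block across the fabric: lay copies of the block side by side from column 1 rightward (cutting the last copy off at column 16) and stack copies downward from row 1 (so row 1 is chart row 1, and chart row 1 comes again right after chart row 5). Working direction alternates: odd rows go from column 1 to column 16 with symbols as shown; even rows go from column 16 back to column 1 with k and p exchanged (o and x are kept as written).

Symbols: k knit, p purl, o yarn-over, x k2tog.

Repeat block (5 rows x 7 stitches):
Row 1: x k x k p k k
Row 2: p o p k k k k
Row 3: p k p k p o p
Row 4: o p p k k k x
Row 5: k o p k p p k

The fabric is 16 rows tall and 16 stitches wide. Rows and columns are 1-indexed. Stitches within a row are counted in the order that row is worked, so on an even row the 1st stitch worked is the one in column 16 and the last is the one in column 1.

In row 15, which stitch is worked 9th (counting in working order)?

Row 15 uses chart row ((15-1) mod 5)+1 = 5. Row 15 is odd, so RS.
Chart row 5 tiled across columns 1-16: k o p k p p k k o p k p p k k o
Right side: take the tiled row as-is (worked left to right from column 1).
Counting 9 along the worked row gives o.

== STITCH ==
o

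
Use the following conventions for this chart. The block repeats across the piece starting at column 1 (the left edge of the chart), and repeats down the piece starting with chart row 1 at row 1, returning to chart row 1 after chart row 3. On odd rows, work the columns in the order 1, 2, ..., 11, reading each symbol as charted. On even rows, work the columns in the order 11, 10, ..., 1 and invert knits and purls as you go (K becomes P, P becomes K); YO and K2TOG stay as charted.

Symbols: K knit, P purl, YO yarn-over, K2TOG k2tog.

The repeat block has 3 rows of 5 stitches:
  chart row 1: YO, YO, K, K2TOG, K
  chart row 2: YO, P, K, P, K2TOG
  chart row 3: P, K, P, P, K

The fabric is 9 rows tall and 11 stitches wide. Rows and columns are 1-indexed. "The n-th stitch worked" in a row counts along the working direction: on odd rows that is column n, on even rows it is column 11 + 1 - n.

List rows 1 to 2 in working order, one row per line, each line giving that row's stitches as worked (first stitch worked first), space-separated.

Result:
YO YO K K2TOG K YO YO K K2TOG K YO
YO K2TOG K P K YO K2TOG K P K YO

Derivation:
Row 1: chart row 1, RS - tile across columns 1-11 and work as-is.
Row 2: chart row 2, WS - tiled (columns 1-11): YO P K P K2TOG YO P K P K2TOG YO; work from column 11 back to 1 with K<->P swapped.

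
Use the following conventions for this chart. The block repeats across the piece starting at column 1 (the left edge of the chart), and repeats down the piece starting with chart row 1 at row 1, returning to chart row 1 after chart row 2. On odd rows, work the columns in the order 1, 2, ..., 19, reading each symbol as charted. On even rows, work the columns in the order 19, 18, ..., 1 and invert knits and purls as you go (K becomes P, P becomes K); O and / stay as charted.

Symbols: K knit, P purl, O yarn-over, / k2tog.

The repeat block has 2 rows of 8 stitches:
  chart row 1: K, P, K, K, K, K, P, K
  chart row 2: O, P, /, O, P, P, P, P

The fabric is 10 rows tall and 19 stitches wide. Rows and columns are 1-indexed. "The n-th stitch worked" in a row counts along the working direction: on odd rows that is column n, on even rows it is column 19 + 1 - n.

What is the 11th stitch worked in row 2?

== STITCH ==
O

Derivation:
Row 2: (2-1) mod 2 = 1, so use chart row 2. Even row -> WS.
Chart row 2 tiled across columns 1-19: O P / O P P P P O P / O P P P P O P /
WS row: flip the tiled sequence (start at column 19) and apply K<->P; O and / stay.
Row 2 as worked: / K O K K K K O / K O K K K K O / K O
Counting 11 along the worked row gives O.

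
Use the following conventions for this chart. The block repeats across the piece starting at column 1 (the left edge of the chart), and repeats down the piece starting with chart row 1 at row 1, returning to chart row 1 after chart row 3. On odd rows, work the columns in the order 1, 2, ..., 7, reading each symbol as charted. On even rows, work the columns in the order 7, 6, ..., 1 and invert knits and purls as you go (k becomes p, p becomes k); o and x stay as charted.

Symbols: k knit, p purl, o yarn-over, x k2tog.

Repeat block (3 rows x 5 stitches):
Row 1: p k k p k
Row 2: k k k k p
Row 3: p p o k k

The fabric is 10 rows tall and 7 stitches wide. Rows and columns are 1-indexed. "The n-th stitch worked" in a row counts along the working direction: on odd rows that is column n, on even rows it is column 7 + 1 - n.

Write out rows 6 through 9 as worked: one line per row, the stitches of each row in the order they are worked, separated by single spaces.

Result:
k k p p o k k
p k k p k p k
p p k p p p p
p p o k k p p

Derivation:
Row 6: chart row 3, WS - tiled (columns 1-7): p p o k k p p; work from column 7 back to 1 with k<->p swapped.
Row 7: chart row 1, RS - tile across columns 1-7 and work as-is.
Row 8: chart row 2, WS - tiled (columns 1-7): k k k k p k k; work from column 7 back to 1 with k<->p swapped.
Row 9: chart row 3, RS - tile across columns 1-7 and work as-is.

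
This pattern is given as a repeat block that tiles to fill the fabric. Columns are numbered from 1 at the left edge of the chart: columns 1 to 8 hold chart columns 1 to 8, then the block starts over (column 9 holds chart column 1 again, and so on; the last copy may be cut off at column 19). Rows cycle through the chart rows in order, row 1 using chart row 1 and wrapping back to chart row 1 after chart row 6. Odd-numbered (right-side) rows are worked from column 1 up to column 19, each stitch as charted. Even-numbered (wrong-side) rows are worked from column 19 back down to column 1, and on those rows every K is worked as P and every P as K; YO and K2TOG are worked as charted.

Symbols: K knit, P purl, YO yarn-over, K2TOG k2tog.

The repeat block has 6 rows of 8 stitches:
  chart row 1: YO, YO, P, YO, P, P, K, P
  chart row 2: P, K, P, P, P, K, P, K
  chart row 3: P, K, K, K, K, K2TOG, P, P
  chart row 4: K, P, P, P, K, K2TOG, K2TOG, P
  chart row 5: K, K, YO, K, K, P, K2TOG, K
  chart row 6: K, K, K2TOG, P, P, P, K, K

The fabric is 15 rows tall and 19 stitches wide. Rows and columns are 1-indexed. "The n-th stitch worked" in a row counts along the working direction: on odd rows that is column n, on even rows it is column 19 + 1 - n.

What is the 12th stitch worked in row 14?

Result:
P

Derivation:
For row 14: chart row = ((14-1) mod 6) + 1 = 2; this is a WS (even) row.
Chart row 2 tiled across columns 1-19: P K P P P K P K P K P P P K P K P K P
WS: work from column 19 back to column 1 (reverse the tiled row), swapping K<->P (YO and K2TOG unchanged).
Row 14 as worked: K P K P K P K K K P K P K P K K K P K
The 12th stitch worked is P.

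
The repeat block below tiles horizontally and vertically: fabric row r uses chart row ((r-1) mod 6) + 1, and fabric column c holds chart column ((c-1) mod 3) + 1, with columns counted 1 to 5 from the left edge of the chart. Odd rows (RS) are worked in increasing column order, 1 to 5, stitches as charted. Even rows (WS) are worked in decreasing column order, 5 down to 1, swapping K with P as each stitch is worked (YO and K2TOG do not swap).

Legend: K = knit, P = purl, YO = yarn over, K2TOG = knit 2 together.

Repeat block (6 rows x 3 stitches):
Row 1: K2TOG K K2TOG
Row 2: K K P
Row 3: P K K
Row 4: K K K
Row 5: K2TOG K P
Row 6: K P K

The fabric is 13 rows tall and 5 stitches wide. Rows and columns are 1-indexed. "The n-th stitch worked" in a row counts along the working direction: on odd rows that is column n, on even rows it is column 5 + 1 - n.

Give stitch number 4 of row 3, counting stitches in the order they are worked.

Stitch:
P

Derivation:
Row 3 uses chart row ((3-1) mod 6)+1 = 3. Row 3 is odd, so RS.
Chart row 3 tiled across columns 1-5: P K K P K
Right side: take the tiled row as-is (worked left to right from column 1).
Stitch 4 in working order -> P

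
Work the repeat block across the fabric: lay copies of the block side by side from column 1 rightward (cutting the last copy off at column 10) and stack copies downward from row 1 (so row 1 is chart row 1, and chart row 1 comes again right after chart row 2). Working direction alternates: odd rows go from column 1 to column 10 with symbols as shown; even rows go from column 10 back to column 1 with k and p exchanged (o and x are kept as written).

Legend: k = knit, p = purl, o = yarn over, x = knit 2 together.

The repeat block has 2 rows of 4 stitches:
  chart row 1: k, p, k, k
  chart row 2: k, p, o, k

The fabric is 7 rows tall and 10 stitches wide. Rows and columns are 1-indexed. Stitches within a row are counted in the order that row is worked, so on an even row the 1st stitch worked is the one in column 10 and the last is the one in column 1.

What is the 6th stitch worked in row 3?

== STITCH ==
p

Derivation:
Row 3 uses chart row ((3-1) mod 2)+1 = 1. Row 3 is odd, so RS.
Chart row 1 tiled across columns 1-10: k p k k k p k k k p
RS row: no reversal, no swap; stitch n worked = column n.
Counting 6 along the worked row gives p.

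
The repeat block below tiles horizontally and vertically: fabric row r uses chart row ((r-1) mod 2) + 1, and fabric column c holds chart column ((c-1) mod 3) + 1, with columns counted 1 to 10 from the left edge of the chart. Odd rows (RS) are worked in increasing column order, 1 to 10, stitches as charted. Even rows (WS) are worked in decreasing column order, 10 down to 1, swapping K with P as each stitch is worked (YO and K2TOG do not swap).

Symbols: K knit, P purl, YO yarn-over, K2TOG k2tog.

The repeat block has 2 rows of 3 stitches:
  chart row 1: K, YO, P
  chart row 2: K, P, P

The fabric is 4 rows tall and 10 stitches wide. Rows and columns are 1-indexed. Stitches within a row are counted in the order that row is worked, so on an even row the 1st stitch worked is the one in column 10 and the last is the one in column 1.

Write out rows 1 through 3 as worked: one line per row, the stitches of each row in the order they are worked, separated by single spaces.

Rows as worked:
K YO P K YO P K YO P K
P K K P K K P K K P
K YO P K YO P K YO P K

Derivation:
Row 1: chart row 1, RS - tile across columns 1-10 and work as-is.
Row 2: chart row 2, WS - tiled (columns 1-10): K P P K P P K P P K; work from column 10 back to 1 with K<->P swapped.
Row 3: chart row 1, RS - tile across columns 1-10 and work as-is.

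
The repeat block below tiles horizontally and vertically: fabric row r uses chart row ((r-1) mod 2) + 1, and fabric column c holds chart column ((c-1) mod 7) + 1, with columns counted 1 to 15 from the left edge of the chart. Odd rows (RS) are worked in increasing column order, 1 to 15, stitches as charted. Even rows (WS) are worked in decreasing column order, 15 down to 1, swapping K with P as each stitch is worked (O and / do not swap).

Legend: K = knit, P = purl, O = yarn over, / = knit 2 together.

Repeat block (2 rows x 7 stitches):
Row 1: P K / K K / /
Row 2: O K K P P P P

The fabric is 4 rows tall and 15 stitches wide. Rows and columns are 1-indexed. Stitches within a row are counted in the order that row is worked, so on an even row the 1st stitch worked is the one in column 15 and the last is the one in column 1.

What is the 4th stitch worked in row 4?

Stitch:
K

Derivation:
Row 4 uses chart row ((4-1) mod 2)+1 = 2. Row 4 is even, so WS.
Chart row 2 tiled across columns 1-15: O K K P P P P O K K P P P P O
Wrong side: read the tiled row from column 15 down to 1 and exchange K with P (leave O, /).
Row 4 as worked: O K K K K P P O K K K K P P O
The 4th stitch worked is K.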